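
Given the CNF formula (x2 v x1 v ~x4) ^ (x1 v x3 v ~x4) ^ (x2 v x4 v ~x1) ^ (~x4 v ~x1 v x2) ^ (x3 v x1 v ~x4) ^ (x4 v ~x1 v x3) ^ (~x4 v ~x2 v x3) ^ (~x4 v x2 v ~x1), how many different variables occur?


Identify each distinct variable in the formula.
Variables found: x1, x2, x3, x4.
Total distinct variables = 4.

4


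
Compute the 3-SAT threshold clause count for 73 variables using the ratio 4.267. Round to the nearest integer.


The 3-SAT phase transition occurs at approximately 4.267 clauses per variable.
m = 4.267 * 73 = 311.491.
Rounded to nearest integer: 311.

311


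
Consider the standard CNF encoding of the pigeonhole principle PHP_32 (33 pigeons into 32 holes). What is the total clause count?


The PHP encoding has two parts:
1) At-least-one-hole clauses: 33 (one per pigeon, each with 32 literals).
2) At-most-one-pigeon-per-hole clauses: 32 holes * C(33,2) = 32 * 528 = 16896.
Total clauses = 33 + 16896 = 16929.

16929


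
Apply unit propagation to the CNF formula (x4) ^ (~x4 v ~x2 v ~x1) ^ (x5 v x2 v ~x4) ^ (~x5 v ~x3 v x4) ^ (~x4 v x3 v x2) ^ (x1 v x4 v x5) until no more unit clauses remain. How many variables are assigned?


Unit propagation repeatedly assigns the literal in any unit clause, then simplifies.
Assignments in order: x4 = T.
No further unit clauses remain.
Total variables assigned = 1.

1


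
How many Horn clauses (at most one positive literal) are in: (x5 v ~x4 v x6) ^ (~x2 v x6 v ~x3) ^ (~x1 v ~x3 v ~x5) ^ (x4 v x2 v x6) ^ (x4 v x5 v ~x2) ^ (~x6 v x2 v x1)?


A Horn clause has at most one positive literal.
Clause 1: 2 positive lit(s) -> not Horn
Clause 2: 1 positive lit(s) -> Horn
Clause 3: 0 positive lit(s) -> Horn
Clause 4: 3 positive lit(s) -> not Horn
Clause 5: 2 positive lit(s) -> not Horn
Clause 6: 2 positive lit(s) -> not Horn
Total Horn clauses = 2.

2


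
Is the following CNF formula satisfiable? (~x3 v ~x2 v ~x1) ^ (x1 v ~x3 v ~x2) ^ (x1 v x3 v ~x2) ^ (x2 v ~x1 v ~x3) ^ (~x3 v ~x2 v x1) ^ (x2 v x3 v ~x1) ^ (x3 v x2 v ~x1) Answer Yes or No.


Check all 8 possible truth assignments.
Number of satisfying assignments found: 3.
The formula is satisfiable.

Yes


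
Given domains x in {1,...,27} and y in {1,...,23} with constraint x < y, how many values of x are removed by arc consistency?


For the constraint x < y, x needs a supporting value in y's domain.
x can be at most 22 (one less than y's maximum).
Valid x values from domain: 22 out of 27.
Pruned = 27 - 22 = 5.

5


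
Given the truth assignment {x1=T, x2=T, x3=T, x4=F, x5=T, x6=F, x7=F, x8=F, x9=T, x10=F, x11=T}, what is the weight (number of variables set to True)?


The weight is the number of variables assigned True.
True variables: x1, x2, x3, x5, x9, x11.
Weight = 6.

6


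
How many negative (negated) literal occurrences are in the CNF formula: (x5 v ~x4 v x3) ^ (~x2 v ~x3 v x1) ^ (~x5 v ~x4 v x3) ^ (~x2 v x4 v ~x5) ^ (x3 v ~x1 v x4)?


Scan each clause for negated literals.
Clause 1: 1 negative; Clause 2: 2 negative; Clause 3: 2 negative; Clause 4: 2 negative; Clause 5: 1 negative.
Total negative literal occurrences = 8.

8


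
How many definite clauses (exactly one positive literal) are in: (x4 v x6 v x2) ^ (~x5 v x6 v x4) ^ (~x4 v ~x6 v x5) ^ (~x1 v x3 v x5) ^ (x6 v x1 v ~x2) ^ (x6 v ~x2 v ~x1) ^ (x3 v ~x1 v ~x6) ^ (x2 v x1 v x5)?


A definite clause has exactly one positive literal.
Clause 1: 3 positive -> not definite
Clause 2: 2 positive -> not definite
Clause 3: 1 positive -> definite
Clause 4: 2 positive -> not definite
Clause 5: 2 positive -> not definite
Clause 6: 1 positive -> definite
Clause 7: 1 positive -> definite
Clause 8: 3 positive -> not definite
Definite clause count = 3.

3


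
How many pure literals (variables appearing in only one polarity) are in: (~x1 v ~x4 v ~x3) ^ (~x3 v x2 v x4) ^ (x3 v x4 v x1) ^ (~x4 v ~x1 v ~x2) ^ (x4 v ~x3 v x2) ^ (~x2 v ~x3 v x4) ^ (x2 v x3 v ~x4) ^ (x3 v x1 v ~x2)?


A pure literal appears in only one polarity across all clauses.
No pure literals found.
Count = 0.

0


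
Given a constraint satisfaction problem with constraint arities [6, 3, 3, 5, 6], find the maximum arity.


The arities are: 6, 3, 3, 5, 6.
Scan for the maximum value.
Maximum arity = 6.

6


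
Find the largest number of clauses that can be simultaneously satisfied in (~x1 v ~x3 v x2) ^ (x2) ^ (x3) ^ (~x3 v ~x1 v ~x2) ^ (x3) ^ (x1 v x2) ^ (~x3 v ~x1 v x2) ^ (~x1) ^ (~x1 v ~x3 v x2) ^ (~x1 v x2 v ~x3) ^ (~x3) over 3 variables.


Enumerate all 8 truth assignments.
For each, count how many of the 11 clauses are satisfied.
The formula is not fully satisfiable, so the maximum is below 11.
Maximum simultaneously satisfiable clauses = 10.

10


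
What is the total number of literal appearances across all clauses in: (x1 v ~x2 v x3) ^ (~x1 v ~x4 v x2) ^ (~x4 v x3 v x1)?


Clause lengths: 3, 3, 3.
Sum = 3 + 3 + 3 = 9.

9


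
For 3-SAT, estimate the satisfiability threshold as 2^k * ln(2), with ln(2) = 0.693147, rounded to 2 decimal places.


Using the asymptotic formula: threshold ~ 2^k * ln(2).
2^3 = 8.
8 * 0.693147 = 5.55.

5.55


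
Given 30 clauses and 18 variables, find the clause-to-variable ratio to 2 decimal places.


Clause-to-variable ratio = clauses / variables.
30 / 18 = 1.67.

1.67


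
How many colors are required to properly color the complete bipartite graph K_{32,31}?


K_{32,31} is bipartite by definition: the two parts are independent sets, with every edge crossing between them.
Color all vertices in one part with color 1 and all vertices in the other part with color 2.
Since the graph has at least one edge, one color does not suffice.
Chromatic number = 2.

2


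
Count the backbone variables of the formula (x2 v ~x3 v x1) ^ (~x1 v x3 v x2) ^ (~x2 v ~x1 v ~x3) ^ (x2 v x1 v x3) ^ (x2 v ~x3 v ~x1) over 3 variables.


Find all satisfying assignments: 3 model(s).
Check which variables have the same value in every model.
Fixed variables: x2=T.
Backbone size = 1.

1


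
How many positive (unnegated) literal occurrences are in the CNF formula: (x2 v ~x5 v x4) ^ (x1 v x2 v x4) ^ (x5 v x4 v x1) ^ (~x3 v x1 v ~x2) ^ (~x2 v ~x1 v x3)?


Scan each clause for unnegated literals.
Clause 1: 2 positive; Clause 2: 3 positive; Clause 3: 3 positive; Clause 4: 1 positive; Clause 5: 1 positive.
Total positive literal occurrences = 10.

10


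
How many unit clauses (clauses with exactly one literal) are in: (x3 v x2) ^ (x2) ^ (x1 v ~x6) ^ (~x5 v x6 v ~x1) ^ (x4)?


A unit clause contains exactly one literal.
Unit clauses found: (x2), (x4).
Count = 2.

2


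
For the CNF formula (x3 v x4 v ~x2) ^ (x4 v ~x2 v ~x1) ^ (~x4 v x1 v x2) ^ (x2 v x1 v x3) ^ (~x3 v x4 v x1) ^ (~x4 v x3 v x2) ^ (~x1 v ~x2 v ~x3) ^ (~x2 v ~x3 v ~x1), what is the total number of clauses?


Each group enclosed in parentheses joined by ^ is one clause.
Counting the conjuncts: 8 clauses.

8


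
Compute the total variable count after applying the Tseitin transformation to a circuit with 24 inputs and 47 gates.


The Tseitin transformation introduces one auxiliary variable per gate.
Total variables = inputs + gates = 24 + 47 = 71.

71


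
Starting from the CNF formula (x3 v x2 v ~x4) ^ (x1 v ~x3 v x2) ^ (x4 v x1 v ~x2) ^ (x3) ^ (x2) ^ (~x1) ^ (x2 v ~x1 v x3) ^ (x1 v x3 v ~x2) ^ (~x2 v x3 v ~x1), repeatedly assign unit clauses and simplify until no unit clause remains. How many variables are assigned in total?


Unit propagation repeatedly assigns the literal in any unit clause, then simplifies.
Assignments in order: x3 = T, x2 = T, x1 = F, x4 = T.
No further unit clauses remain.
Total variables assigned = 4.

4


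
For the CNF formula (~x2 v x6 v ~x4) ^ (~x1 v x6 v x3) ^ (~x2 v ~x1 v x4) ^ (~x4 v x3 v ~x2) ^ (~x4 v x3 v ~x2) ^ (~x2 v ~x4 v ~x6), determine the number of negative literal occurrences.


Scan each clause for negated literals.
Clause 1: 2 negative; Clause 2: 1 negative; Clause 3: 2 negative; Clause 4: 2 negative; Clause 5: 2 negative; Clause 6: 3 negative.
Total negative literal occurrences = 12.

12


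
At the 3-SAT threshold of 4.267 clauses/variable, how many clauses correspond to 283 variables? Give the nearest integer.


The 3-SAT phase transition occurs at approximately 4.267 clauses per variable.
m = 4.267 * 283 = 1207.561.
Rounded to nearest integer: 1208.

1208


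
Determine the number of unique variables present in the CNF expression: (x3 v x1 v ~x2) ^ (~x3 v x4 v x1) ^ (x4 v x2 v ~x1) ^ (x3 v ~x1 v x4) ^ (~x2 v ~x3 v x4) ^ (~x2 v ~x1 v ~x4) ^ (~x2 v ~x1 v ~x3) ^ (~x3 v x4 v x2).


Identify each distinct variable in the formula.
Variables found: x1, x2, x3, x4.
Total distinct variables = 4.

4


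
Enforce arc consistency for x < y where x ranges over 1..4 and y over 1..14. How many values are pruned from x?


For the constraint x < y, x needs a supporting value in y's domain.
x can be at most 13 (one less than y's maximum).
Valid x values from domain: 4 out of 4.
Pruned = 4 - 4 = 0.

0


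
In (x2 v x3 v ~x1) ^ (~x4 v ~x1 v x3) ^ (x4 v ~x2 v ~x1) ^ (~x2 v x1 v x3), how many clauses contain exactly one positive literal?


A definite clause has exactly one positive literal.
Clause 1: 2 positive -> not definite
Clause 2: 1 positive -> definite
Clause 3: 1 positive -> definite
Clause 4: 2 positive -> not definite
Definite clause count = 2.

2


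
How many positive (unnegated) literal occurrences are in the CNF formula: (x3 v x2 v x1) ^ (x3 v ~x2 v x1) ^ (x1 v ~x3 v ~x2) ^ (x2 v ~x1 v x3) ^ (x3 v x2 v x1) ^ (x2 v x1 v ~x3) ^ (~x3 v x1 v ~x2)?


Scan each clause for unnegated literals.
Clause 1: 3 positive; Clause 2: 2 positive; Clause 3: 1 positive; Clause 4: 2 positive; Clause 5: 3 positive; Clause 6: 2 positive; Clause 7: 1 positive.
Total positive literal occurrences = 14.

14


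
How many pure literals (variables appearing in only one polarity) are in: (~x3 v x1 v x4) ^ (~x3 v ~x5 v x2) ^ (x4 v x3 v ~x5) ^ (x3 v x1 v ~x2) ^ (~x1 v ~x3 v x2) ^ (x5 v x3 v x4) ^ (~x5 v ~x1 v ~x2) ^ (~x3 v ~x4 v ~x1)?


A pure literal appears in only one polarity across all clauses.
No pure literals found.
Count = 0.

0


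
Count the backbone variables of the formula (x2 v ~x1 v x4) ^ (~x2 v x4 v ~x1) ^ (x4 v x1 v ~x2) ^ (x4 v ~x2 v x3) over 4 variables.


Find all satisfying assignments: 10 model(s).
Check which variables have the same value in every model.
No variable is fixed across all models.
Backbone size = 0.

0


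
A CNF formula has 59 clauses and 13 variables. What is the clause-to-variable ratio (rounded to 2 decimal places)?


Clause-to-variable ratio = clauses / variables.
59 / 13 = 4.54.

4.54


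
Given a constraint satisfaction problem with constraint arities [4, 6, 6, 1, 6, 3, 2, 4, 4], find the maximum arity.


The arities are: 4, 6, 6, 1, 6, 3, 2, 4, 4.
Scan for the maximum value.
Maximum arity = 6.

6


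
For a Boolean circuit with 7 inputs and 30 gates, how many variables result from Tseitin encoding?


The Tseitin transformation introduces one auxiliary variable per gate.
Total variables = inputs + gates = 7 + 30 = 37.

37


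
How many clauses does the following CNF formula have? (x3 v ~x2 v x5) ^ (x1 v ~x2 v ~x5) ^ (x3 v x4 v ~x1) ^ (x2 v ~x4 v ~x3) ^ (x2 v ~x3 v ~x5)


Each group enclosed in parentheses joined by ^ is one clause.
Counting the conjuncts: 5 clauses.

5


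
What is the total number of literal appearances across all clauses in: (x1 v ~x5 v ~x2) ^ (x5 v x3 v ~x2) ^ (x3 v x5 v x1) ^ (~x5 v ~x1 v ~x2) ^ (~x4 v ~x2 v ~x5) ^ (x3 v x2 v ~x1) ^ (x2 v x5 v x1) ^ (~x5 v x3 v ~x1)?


Clause lengths: 3, 3, 3, 3, 3, 3, 3, 3.
Sum = 3 + 3 + 3 + 3 + 3 + 3 + 3 + 3 = 24.

24


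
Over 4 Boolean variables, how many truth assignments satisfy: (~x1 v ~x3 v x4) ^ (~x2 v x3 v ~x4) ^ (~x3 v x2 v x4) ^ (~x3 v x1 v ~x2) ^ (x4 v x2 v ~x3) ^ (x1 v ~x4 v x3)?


Enumerate all 16 truth assignments over 4 variables.
Test each against every clause.
Satisfying assignments found: 8.

8


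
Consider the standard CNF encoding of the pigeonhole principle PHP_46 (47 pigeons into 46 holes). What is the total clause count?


The PHP encoding has two parts:
1) At-least-one-hole clauses: 47 (one per pigeon, each with 46 literals).
2) At-most-one-pigeon-per-hole clauses: 46 holes * C(47,2) = 46 * 1081 = 49726.
Total clauses = 47 + 49726 = 49773.

49773


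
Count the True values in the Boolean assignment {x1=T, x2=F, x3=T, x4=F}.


The weight is the number of variables assigned True.
True variables: x1, x3.
Weight = 2.

2


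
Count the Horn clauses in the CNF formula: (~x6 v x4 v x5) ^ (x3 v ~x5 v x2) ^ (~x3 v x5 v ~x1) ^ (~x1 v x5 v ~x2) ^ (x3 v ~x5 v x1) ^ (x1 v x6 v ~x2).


A Horn clause has at most one positive literal.
Clause 1: 2 positive lit(s) -> not Horn
Clause 2: 2 positive lit(s) -> not Horn
Clause 3: 1 positive lit(s) -> Horn
Clause 4: 1 positive lit(s) -> Horn
Clause 5: 2 positive lit(s) -> not Horn
Clause 6: 2 positive lit(s) -> not Horn
Total Horn clauses = 2.

2


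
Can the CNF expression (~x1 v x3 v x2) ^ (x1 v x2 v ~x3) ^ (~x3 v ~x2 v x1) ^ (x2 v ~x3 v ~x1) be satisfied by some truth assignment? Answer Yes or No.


Check all 8 possible truth assignments.
Number of satisfying assignments found: 4.
The formula is satisfiable.

Yes


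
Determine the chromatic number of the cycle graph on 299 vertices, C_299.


An odd cycle cannot be 2-colored: alternating two colors around the cycle returns to the start with a conflict.
Since 299 is odd, three colors are required (and three suffice).
Chromatic number = 3.

3


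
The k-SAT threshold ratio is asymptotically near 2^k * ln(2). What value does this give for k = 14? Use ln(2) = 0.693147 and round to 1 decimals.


Using the asymptotic formula: threshold ~ 2^k * ln(2).
2^14 = 16384.
16384 * 0.693147 = 11356.5.

11356.5


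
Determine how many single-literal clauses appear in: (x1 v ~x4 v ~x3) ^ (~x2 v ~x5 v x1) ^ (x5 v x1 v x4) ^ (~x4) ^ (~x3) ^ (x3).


A unit clause contains exactly one literal.
Unit clauses found: (~x4), (~x3), (x3).
Count = 3.

3


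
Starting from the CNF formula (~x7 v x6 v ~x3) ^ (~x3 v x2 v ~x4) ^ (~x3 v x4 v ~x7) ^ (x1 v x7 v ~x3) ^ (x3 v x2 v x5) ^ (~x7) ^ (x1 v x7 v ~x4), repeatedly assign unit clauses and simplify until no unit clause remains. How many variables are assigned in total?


Unit propagation repeatedly assigns the literal in any unit clause, then simplifies.
Assignments in order: x7 = F.
No further unit clauses remain.
Total variables assigned = 1.

1


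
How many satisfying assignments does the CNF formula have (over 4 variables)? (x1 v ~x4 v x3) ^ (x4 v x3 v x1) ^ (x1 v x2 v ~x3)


Enumerate all 16 truth assignments over 4 variables.
Test each against every clause.
Satisfying assignments found: 10.

10


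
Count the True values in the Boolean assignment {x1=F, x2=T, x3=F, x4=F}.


The weight is the number of variables assigned True.
True variables: x2.
Weight = 1.

1


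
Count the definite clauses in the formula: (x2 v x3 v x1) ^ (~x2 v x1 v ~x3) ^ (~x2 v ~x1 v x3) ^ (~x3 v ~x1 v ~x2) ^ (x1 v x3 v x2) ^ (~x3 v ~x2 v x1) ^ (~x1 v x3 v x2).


A definite clause has exactly one positive literal.
Clause 1: 3 positive -> not definite
Clause 2: 1 positive -> definite
Clause 3: 1 positive -> definite
Clause 4: 0 positive -> not definite
Clause 5: 3 positive -> not definite
Clause 6: 1 positive -> definite
Clause 7: 2 positive -> not definite
Definite clause count = 3.

3


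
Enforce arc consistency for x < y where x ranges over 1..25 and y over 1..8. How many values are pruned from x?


For the constraint x < y, x needs a supporting value in y's domain.
x can be at most 7 (one less than y's maximum).
Valid x values from domain: 7 out of 25.
Pruned = 25 - 7 = 18.

18


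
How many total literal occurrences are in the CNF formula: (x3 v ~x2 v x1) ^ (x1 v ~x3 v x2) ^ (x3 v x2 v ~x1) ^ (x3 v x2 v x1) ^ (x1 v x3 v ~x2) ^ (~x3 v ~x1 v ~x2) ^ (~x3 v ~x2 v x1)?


Clause lengths: 3, 3, 3, 3, 3, 3, 3.
Sum = 3 + 3 + 3 + 3 + 3 + 3 + 3 = 21.

21


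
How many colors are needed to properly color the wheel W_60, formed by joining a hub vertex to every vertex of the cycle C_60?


W_60 consists of the cycle C_60 together with a hub vertex adjacent to every cycle vertex.
The cycle C_60 needs 2 colors (even cycle -> 2).
The hub is adjacent to every cycle vertex, so it must receive a new color distinct from all of them.
Chromatic number = 2 + 1 = 3.

3


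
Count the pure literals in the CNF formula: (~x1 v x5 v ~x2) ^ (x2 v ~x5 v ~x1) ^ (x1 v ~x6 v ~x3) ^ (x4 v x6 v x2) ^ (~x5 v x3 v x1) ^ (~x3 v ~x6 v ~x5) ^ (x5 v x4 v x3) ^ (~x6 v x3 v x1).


A pure literal appears in only one polarity across all clauses.
Pure literals: x4 (positive only).
Count = 1.

1


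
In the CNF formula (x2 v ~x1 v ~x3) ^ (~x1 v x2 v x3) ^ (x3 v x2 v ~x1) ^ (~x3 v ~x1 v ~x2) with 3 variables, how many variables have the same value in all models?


Find all satisfying assignments: 5 model(s).
Check which variables have the same value in every model.
No variable is fixed across all models.
Backbone size = 0.

0


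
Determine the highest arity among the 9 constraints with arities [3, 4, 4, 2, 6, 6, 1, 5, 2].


The arities are: 3, 4, 4, 2, 6, 6, 1, 5, 2.
Scan for the maximum value.
Maximum arity = 6.

6


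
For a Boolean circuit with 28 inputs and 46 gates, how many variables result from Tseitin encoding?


The Tseitin transformation introduces one auxiliary variable per gate.
Total variables = inputs + gates = 28 + 46 = 74.

74


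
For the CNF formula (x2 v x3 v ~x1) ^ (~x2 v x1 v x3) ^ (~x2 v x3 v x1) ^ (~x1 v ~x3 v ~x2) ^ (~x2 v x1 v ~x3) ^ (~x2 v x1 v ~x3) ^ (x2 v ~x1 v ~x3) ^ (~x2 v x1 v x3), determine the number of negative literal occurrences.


Scan each clause for negated literals.
Clause 1: 1 negative; Clause 2: 1 negative; Clause 3: 1 negative; Clause 4: 3 negative; Clause 5: 2 negative; Clause 6: 2 negative; Clause 7: 2 negative; Clause 8: 1 negative.
Total negative literal occurrences = 13.

13


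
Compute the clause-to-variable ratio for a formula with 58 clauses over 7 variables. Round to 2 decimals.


Clause-to-variable ratio = clauses / variables.
58 / 7 = 8.29.

8.29


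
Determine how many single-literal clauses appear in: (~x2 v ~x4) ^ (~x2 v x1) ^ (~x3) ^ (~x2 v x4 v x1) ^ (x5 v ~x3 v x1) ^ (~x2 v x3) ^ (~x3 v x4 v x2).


A unit clause contains exactly one literal.
Unit clauses found: (~x3).
Count = 1.

1


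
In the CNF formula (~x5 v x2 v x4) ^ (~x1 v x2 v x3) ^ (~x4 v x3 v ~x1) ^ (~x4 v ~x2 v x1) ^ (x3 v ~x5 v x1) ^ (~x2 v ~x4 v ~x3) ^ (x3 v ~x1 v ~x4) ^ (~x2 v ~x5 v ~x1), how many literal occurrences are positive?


Scan each clause for unnegated literals.
Clause 1: 2 positive; Clause 2: 2 positive; Clause 3: 1 positive; Clause 4: 1 positive; Clause 5: 2 positive; Clause 6: 0 positive; Clause 7: 1 positive; Clause 8: 0 positive.
Total positive literal occurrences = 9.

9


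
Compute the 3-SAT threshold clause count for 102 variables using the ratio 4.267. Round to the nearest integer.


The 3-SAT phase transition occurs at approximately 4.267 clauses per variable.
m = 4.267 * 102 = 435.234.
Rounded to nearest integer: 435.

435


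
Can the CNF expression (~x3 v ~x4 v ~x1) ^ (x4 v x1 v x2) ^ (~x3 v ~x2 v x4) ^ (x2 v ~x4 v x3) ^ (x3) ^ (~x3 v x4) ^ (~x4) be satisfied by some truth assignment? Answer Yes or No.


Check all 16 possible truth assignments.
Number of satisfying assignments found: 0.
The formula is unsatisfiable.

No


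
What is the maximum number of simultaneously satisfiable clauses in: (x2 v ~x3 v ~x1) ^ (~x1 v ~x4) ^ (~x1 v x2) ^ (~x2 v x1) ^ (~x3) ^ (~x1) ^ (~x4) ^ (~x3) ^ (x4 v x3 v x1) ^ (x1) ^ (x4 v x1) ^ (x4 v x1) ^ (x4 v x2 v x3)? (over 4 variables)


Enumerate all 16 truth assignments.
For each, count how many of the 13 clauses are satisfied.
The formula is not fully satisfiable, so the maximum is below 13.
Maximum simultaneously satisfiable clauses = 12.

12


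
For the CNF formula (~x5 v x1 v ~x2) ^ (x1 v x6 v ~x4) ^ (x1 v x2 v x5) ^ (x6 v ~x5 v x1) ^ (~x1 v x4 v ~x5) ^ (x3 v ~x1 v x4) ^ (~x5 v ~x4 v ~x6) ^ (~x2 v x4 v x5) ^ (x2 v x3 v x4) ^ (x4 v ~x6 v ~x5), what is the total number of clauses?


Each group enclosed in parentheses joined by ^ is one clause.
Counting the conjuncts: 10 clauses.

10


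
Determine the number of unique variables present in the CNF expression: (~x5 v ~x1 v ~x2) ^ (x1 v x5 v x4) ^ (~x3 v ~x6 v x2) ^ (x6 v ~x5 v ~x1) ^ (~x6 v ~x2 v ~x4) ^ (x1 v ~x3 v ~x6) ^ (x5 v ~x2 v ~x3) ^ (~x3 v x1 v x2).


Identify each distinct variable in the formula.
Variables found: x1, x2, x3, x4, x5, x6.
Total distinct variables = 6.

6


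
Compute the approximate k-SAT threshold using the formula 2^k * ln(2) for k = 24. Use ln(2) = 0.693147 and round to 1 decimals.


Using the asymptotic formula: threshold ~ 2^k * ln(2).
2^24 = 16777216.
16777216 * 0.693147 = 11629076.9.

11629076.9


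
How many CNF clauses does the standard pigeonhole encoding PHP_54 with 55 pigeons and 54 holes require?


The PHP encoding has two parts:
1) At-least-one-hole clauses: 55 (one per pigeon, each with 54 literals).
2) At-most-one-pigeon-per-hole clauses: 54 holes * C(55,2) = 54 * 1485 = 80190.
Total clauses = 55 + 80190 = 80245.

80245


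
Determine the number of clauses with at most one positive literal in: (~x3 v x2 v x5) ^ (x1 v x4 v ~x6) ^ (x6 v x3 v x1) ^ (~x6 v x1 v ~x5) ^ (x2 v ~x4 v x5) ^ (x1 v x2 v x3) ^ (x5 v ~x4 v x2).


A Horn clause has at most one positive literal.
Clause 1: 2 positive lit(s) -> not Horn
Clause 2: 2 positive lit(s) -> not Horn
Clause 3: 3 positive lit(s) -> not Horn
Clause 4: 1 positive lit(s) -> Horn
Clause 5: 2 positive lit(s) -> not Horn
Clause 6: 3 positive lit(s) -> not Horn
Clause 7: 2 positive lit(s) -> not Horn
Total Horn clauses = 1.

1


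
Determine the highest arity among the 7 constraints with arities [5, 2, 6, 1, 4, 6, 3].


The arities are: 5, 2, 6, 1, 4, 6, 3.
Scan for the maximum value.
Maximum arity = 6.

6


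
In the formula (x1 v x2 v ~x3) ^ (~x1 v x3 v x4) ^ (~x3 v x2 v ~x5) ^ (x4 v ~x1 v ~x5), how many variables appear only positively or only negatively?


A pure literal appears in only one polarity across all clauses.
Pure literals: x2 (positive only), x4 (positive only), x5 (negative only).
Count = 3.

3


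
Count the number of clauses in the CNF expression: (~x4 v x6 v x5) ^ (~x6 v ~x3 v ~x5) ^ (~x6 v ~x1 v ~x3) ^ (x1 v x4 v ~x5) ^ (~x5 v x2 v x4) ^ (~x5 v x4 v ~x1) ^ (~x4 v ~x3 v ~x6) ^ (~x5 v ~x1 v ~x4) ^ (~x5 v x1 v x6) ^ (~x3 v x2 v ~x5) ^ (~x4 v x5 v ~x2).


Each group enclosed in parentheses joined by ^ is one clause.
Counting the conjuncts: 11 clauses.

11


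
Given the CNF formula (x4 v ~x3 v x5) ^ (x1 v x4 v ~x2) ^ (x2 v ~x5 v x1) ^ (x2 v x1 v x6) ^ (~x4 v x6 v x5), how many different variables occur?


Identify each distinct variable in the formula.
Variables found: x1, x2, x3, x4, x5, x6.
Total distinct variables = 6.

6


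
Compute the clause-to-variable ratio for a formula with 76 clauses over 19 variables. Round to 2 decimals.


Clause-to-variable ratio = clauses / variables.
76 / 19 = 4.0.

4.0


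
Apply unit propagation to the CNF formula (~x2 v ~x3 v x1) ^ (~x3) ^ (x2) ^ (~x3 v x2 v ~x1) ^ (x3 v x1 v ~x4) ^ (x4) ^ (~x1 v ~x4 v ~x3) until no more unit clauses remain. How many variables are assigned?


Unit propagation repeatedly assigns the literal in any unit clause, then simplifies.
Assignments in order: x3 = F, x2 = T, x4 = T, x1 = T.
No further unit clauses remain.
Total variables assigned = 4.

4


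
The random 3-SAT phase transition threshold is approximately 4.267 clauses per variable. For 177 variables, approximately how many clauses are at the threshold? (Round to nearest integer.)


The 3-SAT phase transition occurs at approximately 4.267 clauses per variable.
m = 4.267 * 177 = 755.259.
Rounded to nearest integer: 755.

755


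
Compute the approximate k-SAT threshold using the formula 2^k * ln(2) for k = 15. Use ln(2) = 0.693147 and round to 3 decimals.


Using the asymptotic formula: threshold ~ 2^k * ln(2).
2^15 = 32768.
32768 * 0.693147 = 22713.041.

22713.041


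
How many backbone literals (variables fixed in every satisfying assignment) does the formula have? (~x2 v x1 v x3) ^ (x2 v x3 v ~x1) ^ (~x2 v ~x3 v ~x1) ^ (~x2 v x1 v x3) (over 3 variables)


Find all satisfying assignments: 5 model(s).
Check which variables have the same value in every model.
No variable is fixed across all models.
Backbone size = 0.

0


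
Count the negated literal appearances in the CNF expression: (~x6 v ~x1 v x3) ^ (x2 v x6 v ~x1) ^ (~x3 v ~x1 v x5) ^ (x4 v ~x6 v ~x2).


Scan each clause for negated literals.
Clause 1: 2 negative; Clause 2: 1 negative; Clause 3: 2 negative; Clause 4: 2 negative.
Total negative literal occurrences = 7.

7


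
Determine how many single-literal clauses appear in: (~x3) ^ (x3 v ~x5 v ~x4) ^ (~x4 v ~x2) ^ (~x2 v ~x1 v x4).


A unit clause contains exactly one literal.
Unit clauses found: (~x3).
Count = 1.

1


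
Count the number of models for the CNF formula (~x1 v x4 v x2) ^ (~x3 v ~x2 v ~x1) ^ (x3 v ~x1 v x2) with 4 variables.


Enumerate all 16 truth assignments over 4 variables.
Test each against every clause.
Satisfying assignments found: 11.

11


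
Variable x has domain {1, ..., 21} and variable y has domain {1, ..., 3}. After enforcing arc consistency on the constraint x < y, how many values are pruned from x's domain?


For the constraint x < y, x needs a supporting value in y's domain.
x can be at most 2 (one less than y's maximum).
Valid x values from domain: 2 out of 21.
Pruned = 21 - 2 = 19.

19


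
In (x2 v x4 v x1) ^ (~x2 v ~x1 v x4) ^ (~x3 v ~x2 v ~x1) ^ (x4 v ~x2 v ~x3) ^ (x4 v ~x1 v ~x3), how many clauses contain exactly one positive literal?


A definite clause has exactly one positive literal.
Clause 1: 3 positive -> not definite
Clause 2: 1 positive -> definite
Clause 3: 0 positive -> not definite
Clause 4: 1 positive -> definite
Clause 5: 1 positive -> definite
Definite clause count = 3.

3


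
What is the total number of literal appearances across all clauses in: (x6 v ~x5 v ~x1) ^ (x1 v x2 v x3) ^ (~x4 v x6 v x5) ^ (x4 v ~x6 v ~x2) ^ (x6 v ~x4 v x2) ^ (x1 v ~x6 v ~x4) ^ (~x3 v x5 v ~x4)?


Clause lengths: 3, 3, 3, 3, 3, 3, 3.
Sum = 3 + 3 + 3 + 3 + 3 + 3 + 3 = 21.

21


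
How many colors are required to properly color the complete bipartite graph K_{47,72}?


K_{47,72} is bipartite by definition: the two parts are independent sets, with every edge crossing between them.
Color all vertices in one part with color 1 and all vertices in the other part with color 2.
Since the graph has at least one edge, one color does not suffice.
Chromatic number = 2.

2


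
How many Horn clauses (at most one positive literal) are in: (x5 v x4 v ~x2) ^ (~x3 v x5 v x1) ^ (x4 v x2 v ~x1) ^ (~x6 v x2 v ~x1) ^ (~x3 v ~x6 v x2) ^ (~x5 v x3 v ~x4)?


A Horn clause has at most one positive literal.
Clause 1: 2 positive lit(s) -> not Horn
Clause 2: 2 positive lit(s) -> not Horn
Clause 3: 2 positive lit(s) -> not Horn
Clause 4: 1 positive lit(s) -> Horn
Clause 5: 1 positive lit(s) -> Horn
Clause 6: 1 positive lit(s) -> Horn
Total Horn clauses = 3.

3


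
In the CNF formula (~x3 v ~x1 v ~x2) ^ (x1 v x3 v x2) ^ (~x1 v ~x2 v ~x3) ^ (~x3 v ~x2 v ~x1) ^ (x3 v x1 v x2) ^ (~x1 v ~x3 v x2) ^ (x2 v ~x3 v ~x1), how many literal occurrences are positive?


Scan each clause for unnegated literals.
Clause 1: 0 positive; Clause 2: 3 positive; Clause 3: 0 positive; Clause 4: 0 positive; Clause 5: 3 positive; Clause 6: 1 positive; Clause 7: 1 positive.
Total positive literal occurrences = 8.

8


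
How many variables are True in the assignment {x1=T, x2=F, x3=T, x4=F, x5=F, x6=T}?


The weight is the number of variables assigned True.
True variables: x1, x3, x6.
Weight = 3.

3


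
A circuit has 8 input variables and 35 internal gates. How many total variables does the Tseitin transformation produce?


The Tseitin transformation introduces one auxiliary variable per gate.
Total variables = inputs + gates = 8 + 35 = 43.

43


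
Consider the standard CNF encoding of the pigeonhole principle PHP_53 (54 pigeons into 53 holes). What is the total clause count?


The PHP encoding has two parts:
1) At-least-one-hole clauses: 54 (one per pigeon, each with 53 literals).
2) At-most-one-pigeon-per-hole clauses: 53 holes * C(54,2) = 53 * 1431 = 75843.
Total clauses = 54 + 75843 = 75897.

75897


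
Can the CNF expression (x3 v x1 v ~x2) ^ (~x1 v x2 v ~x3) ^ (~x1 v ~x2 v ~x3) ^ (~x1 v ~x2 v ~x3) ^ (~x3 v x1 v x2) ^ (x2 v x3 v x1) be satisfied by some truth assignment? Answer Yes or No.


Check all 8 possible truth assignments.
Number of satisfying assignments found: 3.
The formula is satisfiable.

Yes


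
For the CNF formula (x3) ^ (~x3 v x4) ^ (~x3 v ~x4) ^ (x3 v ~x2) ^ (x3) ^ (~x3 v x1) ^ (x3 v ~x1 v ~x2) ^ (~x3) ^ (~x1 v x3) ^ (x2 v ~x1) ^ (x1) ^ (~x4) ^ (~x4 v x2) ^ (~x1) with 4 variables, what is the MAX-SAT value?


Enumerate all 16 truth assignments.
For each, count how many of the 14 clauses are satisfied.
The formula is not fully satisfiable, so the maximum is below 14.
Maximum simultaneously satisfiable clauses = 11.

11


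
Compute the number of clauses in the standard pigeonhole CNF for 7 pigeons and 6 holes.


The PHP encoding has two parts:
1) At-least-one-hole clauses: 7 (one per pigeon, each with 6 literals).
2) At-most-one-pigeon-per-hole clauses: 6 holes * C(7,2) = 6 * 21 = 126.
Total clauses = 7 + 126 = 133.

133


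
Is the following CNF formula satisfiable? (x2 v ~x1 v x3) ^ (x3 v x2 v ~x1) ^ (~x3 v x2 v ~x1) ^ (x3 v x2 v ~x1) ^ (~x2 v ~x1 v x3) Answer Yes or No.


Check all 8 possible truth assignments.
Number of satisfying assignments found: 5.
The formula is satisfiable.

Yes


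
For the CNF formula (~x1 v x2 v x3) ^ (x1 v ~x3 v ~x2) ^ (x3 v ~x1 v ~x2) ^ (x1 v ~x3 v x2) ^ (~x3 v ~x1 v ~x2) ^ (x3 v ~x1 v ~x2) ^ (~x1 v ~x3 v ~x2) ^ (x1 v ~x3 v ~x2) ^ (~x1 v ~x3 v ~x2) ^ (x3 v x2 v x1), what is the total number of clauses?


Each group enclosed in parentheses joined by ^ is one clause.
Counting the conjuncts: 10 clauses.

10


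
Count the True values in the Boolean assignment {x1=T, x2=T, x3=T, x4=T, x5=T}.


The weight is the number of variables assigned True.
True variables: x1, x2, x3, x4, x5.
Weight = 5.

5


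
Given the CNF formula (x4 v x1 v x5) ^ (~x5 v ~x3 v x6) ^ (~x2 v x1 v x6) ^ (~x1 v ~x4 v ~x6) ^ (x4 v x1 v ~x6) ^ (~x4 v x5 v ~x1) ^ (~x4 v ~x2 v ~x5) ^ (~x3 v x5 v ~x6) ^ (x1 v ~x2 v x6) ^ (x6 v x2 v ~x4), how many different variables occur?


Identify each distinct variable in the formula.
Variables found: x1, x2, x3, x4, x5, x6.
Total distinct variables = 6.

6


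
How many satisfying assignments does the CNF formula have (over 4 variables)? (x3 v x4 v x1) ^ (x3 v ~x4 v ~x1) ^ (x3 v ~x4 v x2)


Enumerate all 16 truth assignments over 4 variables.
Test each against every clause.
Satisfying assignments found: 11.

11


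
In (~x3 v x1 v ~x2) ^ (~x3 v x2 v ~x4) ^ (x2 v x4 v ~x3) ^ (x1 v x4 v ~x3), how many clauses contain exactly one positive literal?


A definite clause has exactly one positive literal.
Clause 1: 1 positive -> definite
Clause 2: 1 positive -> definite
Clause 3: 2 positive -> not definite
Clause 4: 2 positive -> not definite
Definite clause count = 2.

2


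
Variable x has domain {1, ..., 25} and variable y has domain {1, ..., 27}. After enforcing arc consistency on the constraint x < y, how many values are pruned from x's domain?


For the constraint x < y, x needs a supporting value in y's domain.
x can be at most 26 (one less than y's maximum).
Valid x values from domain: 25 out of 25.
Pruned = 25 - 25 = 0.

0


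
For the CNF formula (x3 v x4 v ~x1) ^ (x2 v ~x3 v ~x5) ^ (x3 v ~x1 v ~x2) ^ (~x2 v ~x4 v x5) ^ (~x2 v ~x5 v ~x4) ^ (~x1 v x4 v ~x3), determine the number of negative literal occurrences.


Scan each clause for negated literals.
Clause 1: 1 negative; Clause 2: 2 negative; Clause 3: 2 negative; Clause 4: 2 negative; Clause 5: 3 negative; Clause 6: 2 negative.
Total negative literal occurrences = 12.

12


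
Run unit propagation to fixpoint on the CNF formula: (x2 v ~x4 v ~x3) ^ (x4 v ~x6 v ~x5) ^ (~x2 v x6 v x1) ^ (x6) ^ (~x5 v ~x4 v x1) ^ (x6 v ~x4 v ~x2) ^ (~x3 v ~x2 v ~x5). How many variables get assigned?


Unit propagation repeatedly assigns the literal in any unit clause, then simplifies.
Assignments in order: x6 = T.
No further unit clauses remain.
Total variables assigned = 1.

1


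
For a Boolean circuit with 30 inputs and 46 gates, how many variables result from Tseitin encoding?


The Tseitin transformation introduces one auxiliary variable per gate.
Total variables = inputs + gates = 30 + 46 = 76.

76


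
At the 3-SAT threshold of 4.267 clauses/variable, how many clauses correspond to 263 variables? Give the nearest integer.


The 3-SAT phase transition occurs at approximately 4.267 clauses per variable.
m = 4.267 * 263 = 1122.221.
Rounded to nearest integer: 1122.

1122


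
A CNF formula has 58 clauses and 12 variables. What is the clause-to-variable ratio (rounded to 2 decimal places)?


Clause-to-variable ratio = clauses / variables.
58 / 12 = 4.83.

4.83


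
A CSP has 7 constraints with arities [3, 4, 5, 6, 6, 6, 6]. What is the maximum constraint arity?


The arities are: 3, 4, 5, 6, 6, 6, 6.
Scan for the maximum value.
Maximum arity = 6.

6


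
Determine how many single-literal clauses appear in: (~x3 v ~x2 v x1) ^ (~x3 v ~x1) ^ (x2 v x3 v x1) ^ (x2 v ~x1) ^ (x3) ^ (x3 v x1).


A unit clause contains exactly one literal.
Unit clauses found: (x3).
Count = 1.

1


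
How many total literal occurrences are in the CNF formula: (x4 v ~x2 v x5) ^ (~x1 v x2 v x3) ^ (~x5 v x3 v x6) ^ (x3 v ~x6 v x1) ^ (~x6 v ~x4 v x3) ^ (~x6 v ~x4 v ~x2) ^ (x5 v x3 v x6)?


Clause lengths: 3, 3, 3, 3, 3, 3, 3.
Sum = 3 + 3 + 3 + 3 + 3 + 3 + 3 = 21.

21


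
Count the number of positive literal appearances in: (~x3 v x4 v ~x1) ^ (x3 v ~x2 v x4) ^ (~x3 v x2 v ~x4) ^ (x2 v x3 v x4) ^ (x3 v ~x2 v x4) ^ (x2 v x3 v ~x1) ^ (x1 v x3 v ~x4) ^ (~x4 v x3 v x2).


Scan each clause for unnegated literals.
Clause 1: 1 positive; Clause 2: 2 positive; Clause 3: 1 positive; Clause 4: 3 positive; Clause 5: 2 positive; Clause 6: 2 positive; Clause 7: 2 positive; Clause 8: 2 positive.
Total positive literal occurrences = 15.

15


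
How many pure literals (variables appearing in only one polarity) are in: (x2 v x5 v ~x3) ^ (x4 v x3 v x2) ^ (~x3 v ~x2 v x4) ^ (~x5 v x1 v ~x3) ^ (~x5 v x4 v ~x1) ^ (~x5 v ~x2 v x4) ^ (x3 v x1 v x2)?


A pure literal appears in only one polarity across all clauses.
Pure literals: x4 (positive only).
Count = 1.

1


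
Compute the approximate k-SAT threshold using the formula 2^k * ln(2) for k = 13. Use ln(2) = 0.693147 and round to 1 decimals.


Using the asymptotic formula: threshold ~ 2^k * ln(2).
2^13 = 8192.
8192 * 0.693147 = 5678.3.

5678.3


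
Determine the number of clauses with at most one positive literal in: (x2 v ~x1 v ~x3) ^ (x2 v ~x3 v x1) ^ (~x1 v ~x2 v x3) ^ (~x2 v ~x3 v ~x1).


A Horn clause has at most one positive literal.
Clause 1: 1 positive lit(s) -> Horn
Clause 2: 2 positive lit(s) -> not Horn
Clause 3: 1 positive lit(s) -> Horn
Clause 4: 0 positive lit(s) -> Horn
Total Horn clauses = 3.

3


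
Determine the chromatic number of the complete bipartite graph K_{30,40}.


K_{30,40} is bipartite by definition: the two parts are independent sets, with every edge crossing between them.
Color all vertices in one part with color 1 and all vertices in the other part with color 2.
Since the graph has at least one edge, one color does not suffice.
Chromatic number = 2.

2


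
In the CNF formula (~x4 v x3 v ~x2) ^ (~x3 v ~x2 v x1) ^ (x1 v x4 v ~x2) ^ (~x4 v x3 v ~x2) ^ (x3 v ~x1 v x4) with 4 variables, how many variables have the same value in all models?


Find all satisfying assignments: 9 model(s).
Check which variables have the same value in every model.
No variable is fixed across all models.
Backbone size = 0.

0


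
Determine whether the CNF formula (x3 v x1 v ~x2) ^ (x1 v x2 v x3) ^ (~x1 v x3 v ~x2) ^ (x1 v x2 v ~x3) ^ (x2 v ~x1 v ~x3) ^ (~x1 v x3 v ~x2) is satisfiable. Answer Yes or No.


Check all 8 possible truth assignments.
Number of satisfying assignments found: 3.
The formula is satisfiable.

Yes


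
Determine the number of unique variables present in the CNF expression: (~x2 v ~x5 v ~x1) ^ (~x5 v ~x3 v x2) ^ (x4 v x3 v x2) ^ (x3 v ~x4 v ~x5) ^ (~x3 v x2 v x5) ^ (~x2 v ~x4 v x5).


Identify each distinct variable in the formula.
Variables found: x1, x2, x3, x4, x5.
Total distinct variables = 5.

5


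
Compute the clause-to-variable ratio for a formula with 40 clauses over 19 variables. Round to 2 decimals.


Clause-to-variable ratio = clauses / variables.
40 / 19 = 2.11.

2.11


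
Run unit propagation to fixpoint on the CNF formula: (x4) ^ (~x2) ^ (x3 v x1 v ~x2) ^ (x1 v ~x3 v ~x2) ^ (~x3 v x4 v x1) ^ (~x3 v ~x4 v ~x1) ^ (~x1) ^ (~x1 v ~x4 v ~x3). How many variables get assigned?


Unit propagation repeatedly assigns the literal in any unit clause, then simplifies.
Assignments in order: x4 = T, x2 = F, x1 = F.
No further unit clauses remain.
Total variables assigned = 3.

3


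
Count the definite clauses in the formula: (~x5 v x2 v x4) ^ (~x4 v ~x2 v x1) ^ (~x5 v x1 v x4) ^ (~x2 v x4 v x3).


A definite clause has exactly one positive literal.
Clause 1: 2 positive -> not definite
Clause 2: 1 positive -> definite
Clause 3: 2 positive -> not definite
Clause 4: 2 positive -> not definite
Definite clause count = 1.

1


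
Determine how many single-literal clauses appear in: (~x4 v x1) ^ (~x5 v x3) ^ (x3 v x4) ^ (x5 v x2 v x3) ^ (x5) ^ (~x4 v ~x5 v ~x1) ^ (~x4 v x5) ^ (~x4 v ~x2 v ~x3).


A unit clause contains exactly one literal.
Unit clauses found: (x5).
Count = 1.

1


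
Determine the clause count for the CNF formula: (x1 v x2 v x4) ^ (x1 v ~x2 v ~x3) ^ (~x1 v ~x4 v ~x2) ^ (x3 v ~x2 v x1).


Each group enclosed in parentheses joined by ^ is one clause.
Counting the conjuncts: 4 clauses.

4


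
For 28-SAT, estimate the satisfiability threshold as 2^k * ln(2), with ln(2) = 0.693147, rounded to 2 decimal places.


Using the asymptotic formula: threshold ~ 2^k * ln(2).
2^28 = 268435456.
268435456 * 0.693147 = 186065231.02.

186065231.02


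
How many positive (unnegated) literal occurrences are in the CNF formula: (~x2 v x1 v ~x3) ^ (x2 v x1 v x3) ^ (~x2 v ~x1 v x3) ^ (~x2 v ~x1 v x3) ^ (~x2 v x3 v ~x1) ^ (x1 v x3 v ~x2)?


Scan each clause for unnegated literals.
Clause 1: 1 positive; Clause 2: 3 positive; Clause 3: 1 positive; Clause 4: 1 positive; Clause 5: 1 positive; Clause 6: 2 positive.
Total positive literal occurrences = 9.

9


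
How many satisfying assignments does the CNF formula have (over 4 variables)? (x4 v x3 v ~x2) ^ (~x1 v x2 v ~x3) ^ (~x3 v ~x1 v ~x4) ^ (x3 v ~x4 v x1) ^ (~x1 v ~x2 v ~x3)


Enumerate all 16 truth assignments over 4 variables.
Test each against every clause.
Satisfying assignments found: 8.

8


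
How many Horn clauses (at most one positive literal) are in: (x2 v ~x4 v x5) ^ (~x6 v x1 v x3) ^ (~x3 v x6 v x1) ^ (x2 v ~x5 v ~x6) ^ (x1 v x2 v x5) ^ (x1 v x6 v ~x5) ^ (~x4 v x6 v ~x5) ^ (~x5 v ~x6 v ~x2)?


A Horn clause has at most one positive literal.
Clause 1: 2 positive lit(s) -> not Horn
Clause 2: 2 positive lit(s) -> not Horn
Clause 3: 2 positive lit(s) -> not Horn
Clause 4: 1 positive lit(s) -> Horn
Clause 5: 3 positive lit(s) -> not Horn
Clause 6: 2 positive lit(s) -> not Horn
Clause 7: 1 positive lit(s) -> Horn
Clause 8: 0 positive lit(s) -> Horn
Total Horn clauses = 3.

3


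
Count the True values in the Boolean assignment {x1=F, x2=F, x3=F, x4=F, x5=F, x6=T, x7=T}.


The weight is the number of variables assigned True.
True variables: x6, x7.
Weight = 2.

2
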